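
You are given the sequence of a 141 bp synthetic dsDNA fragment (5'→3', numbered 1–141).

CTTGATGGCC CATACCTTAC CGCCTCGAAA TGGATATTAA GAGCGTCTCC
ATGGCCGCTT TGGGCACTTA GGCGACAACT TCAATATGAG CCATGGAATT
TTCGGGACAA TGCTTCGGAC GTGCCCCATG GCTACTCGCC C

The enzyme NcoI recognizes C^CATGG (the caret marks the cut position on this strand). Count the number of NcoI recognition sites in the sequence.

CCATGG occurs starting at positions 49, 91, 126.
NcoI cuts at 3 sites.

3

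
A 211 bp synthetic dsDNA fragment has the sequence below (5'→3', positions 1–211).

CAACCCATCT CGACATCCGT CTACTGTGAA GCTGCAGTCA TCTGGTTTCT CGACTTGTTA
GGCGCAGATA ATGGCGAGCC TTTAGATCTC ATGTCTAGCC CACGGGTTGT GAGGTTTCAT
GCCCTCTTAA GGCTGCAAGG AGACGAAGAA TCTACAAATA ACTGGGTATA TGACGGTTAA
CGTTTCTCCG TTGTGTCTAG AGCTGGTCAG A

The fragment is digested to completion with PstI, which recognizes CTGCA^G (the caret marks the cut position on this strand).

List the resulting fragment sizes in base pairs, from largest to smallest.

175, 36 bp

The PstI site (CTGCAG) starts at position 32.
PstI cuts after base 5 of each site (before the last base), so after position 36.
Linear molecule, 1 cut → 2 fragments:
  1–36 → 36 bp
  37–211 → 175 bp
Sorted largest to smallest: 175, 36 bp.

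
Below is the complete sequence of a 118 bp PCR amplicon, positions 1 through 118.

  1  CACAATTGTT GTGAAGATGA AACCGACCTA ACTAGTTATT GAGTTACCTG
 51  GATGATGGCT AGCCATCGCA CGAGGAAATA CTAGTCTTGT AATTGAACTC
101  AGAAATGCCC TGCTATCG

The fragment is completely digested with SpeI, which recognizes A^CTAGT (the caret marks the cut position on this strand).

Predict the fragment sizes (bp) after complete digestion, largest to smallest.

SpeI sites (ACTAGT) start at positions 31, 80.
SpeI cuts after the first base of each site, so after positions 31, 80.
Linear molecule, 2 cuts → 3 fragments:
  1–31 → 31 bp
  32–80 → 49 bp
  81–118 → 38 bp
Sorted largest to smallest: 49, 38, 31 bp.

49, 38, 31 bp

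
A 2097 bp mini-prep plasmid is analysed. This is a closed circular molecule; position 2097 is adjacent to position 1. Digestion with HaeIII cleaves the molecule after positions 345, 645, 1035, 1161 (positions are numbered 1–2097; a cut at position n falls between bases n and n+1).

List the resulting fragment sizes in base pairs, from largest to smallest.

Circular molecule, 4 cuts → 4 fragments:
  645 − 345 = 300 bp
  1035 − 645 = 390 bp
  1161 − 1035 = 126 bp
  wrap: 2097 − 1161 + 345 = 1281 bp
Sorted largest to smallest: 1281, 390, 300, 126 bp.

1281, 390, 300, 126 bp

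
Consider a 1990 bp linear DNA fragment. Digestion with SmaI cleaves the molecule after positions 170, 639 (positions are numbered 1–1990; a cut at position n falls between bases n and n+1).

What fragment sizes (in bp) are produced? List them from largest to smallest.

Linear molecule, 2 cuts → 3 fragments:
  170 − 0 = 170 bp
  639 − 170 = 469 bp
  1990 − 639 = 1351 bp
Sorted largest to smallest: 1351, 469, 170 bp.

1351, 469, 170 bp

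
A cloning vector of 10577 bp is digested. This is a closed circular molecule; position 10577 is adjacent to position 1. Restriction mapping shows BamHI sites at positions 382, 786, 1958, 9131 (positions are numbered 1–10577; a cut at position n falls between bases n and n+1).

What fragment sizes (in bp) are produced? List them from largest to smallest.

7173, 1828, 1172, 404 bp

Circular molecule, 4 cuts → 4 fragments:
  786 − 382 = 404 bp
  1958 − 786 = 1172 bp
  9131 − 1958 = 7173 bp
  wrap: 10577 − 9131 + 382 = 1828 bp
Sorted largest to smallest: 7173, 1828, 1172, 404 bp.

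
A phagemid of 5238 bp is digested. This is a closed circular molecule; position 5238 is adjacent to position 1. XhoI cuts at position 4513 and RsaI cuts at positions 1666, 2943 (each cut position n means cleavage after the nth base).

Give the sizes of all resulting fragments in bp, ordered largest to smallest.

Combined cut positions (sorted): 1666, 2943, 4513.
Circular molecule, 3 cuts → 3 fragments:
  2943 − 1666 = 1277 bp
  4513 − 2943 = 1570 bp
  wrap: 5238 − 4513 + 1666 = 2391 bp
Sorted largest to smallest: 2391, 1570, 1277 bp.

2391, 1570, 1277 bp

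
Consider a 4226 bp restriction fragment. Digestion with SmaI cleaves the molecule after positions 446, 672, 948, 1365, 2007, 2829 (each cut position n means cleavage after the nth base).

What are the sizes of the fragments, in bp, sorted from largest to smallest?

1397, 822, 642, 446, 417, 276, 226 bp

Linear molecule, 6 cuts → 7 fragments:
  446 − 0 = 446 bp
  672 − 446 = 226 bp
  948 − 672 = 276 bp
  1365 − 948 = 417 bp
  2007 − 1365 = 642 bp
  2829 − 2007 = 822 bp
  4226 − 2829 = 1397 bp
Sorted largest to smallest: 1397, 822, 642, 446, 417, 276, 226 bp.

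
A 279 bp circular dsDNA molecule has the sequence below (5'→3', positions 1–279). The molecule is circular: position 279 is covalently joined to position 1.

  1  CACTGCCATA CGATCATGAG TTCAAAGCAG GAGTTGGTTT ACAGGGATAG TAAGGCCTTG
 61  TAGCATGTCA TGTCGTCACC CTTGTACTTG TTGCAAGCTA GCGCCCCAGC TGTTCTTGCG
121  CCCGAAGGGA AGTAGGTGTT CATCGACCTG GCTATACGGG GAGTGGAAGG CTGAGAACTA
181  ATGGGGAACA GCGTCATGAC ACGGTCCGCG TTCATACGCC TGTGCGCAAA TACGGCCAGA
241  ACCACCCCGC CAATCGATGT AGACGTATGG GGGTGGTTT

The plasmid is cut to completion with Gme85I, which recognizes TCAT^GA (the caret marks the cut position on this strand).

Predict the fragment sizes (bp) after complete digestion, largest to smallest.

180, 99 bp

Gme85I sites (TCATGA) start at positions 14, 194.
Gme85I cuts after base 4 of each site, so after positions 17, 197.
Circular molecule, 2 cuts → 2 fragments:
  18–197 → 180 bp
  198–279 then 1–17 → 82 + 17 = 99 bp
Sorted largest to smallest: 180, 99 bp.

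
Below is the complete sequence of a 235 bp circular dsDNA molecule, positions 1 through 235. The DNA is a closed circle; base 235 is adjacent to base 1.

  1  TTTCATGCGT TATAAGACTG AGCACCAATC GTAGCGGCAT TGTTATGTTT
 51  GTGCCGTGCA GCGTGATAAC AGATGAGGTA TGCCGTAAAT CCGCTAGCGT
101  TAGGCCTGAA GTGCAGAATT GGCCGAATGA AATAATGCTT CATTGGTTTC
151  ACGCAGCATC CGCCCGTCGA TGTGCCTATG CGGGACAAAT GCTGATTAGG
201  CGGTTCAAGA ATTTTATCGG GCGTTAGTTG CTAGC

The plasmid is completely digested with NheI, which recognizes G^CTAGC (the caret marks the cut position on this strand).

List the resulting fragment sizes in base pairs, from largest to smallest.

NheI sites (GCTAGC) start at positions 93, 230.
NheI cuts after the first base of each site, so after positions 93, 230.
Circular molecule, 2 cuts → 2 fragments:
  94–230 → 137 bp
  231–235 then 1–93 → 5 + 93 = 98 bp
Sorted largest to smallest: 137, 98 bp.

137, 98 bp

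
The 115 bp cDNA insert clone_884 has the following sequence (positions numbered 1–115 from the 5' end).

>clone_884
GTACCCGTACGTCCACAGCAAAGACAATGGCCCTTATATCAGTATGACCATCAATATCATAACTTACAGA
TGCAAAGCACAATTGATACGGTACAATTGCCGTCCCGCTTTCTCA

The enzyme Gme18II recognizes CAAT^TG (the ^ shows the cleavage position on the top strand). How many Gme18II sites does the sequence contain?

CAATTG occurs starting at positions 80, 94.
Gme18II cuts at 2 sites.

2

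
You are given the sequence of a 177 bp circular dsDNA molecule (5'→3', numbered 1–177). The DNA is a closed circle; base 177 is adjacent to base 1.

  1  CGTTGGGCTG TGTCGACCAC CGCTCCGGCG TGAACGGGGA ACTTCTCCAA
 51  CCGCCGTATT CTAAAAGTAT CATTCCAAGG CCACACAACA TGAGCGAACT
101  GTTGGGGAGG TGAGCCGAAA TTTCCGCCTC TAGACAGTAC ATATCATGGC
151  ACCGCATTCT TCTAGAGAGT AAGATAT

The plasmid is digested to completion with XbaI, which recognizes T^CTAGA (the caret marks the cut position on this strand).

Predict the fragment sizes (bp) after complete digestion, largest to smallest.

XbaI sites (TCTAGA) start at positions 129, 161.
XbaI cuts after the first base of each site, so after positions 129, 161.
Circular molecule, 2 cuts → 2 fragments:
  130–161 → 32 bp
  162–177 then 1–129 → 16 + 129 = 145 bp
Sorted largest to smallest: 145, 32 bp.

145, 32 bp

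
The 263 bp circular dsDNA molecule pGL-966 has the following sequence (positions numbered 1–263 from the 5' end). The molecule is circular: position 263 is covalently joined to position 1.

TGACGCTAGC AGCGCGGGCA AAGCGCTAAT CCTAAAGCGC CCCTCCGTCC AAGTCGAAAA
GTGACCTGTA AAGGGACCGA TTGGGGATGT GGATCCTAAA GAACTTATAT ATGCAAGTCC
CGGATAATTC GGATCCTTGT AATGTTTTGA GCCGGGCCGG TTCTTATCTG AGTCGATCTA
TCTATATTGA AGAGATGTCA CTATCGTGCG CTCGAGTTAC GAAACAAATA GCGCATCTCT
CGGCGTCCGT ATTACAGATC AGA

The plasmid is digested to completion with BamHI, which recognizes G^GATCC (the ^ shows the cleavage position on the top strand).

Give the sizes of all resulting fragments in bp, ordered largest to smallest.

BamHI sites (GGATCC) start at positions 91, 131.
BamHI cuts after the first base of each site, so after positions 91, 131.
Circular molecule, 2 cuts → 2 fragments:
  92–131 → 40 bp
  132–263 then 1–91 → 132 + 91 = 223 bp
Sorted largest to smallest: 223, 40 bp.

223, 40 bp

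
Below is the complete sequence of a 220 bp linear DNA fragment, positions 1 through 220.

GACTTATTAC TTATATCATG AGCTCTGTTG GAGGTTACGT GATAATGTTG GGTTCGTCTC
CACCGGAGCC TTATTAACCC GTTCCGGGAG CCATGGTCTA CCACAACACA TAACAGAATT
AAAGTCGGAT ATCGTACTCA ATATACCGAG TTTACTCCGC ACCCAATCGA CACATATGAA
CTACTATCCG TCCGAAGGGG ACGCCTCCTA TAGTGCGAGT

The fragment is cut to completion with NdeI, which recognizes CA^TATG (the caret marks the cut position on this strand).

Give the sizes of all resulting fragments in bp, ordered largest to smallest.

The NdeI site (CATATG) starts at position 173.
NdeI cuts after base 2 of each site, so after position 174.
Linear molecule, 1 cut → 2 fragments:
  1–174 → 174 bp
  175–220 → 46 bp
Sorted largest to smallest: 174, 46 bp.

174, 46 bp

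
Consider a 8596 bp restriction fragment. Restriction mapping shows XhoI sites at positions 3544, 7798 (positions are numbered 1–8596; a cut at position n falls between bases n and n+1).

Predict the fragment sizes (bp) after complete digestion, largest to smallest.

4254, 3544, 798 bp

Linear molecule, 2 cuts → 3 fragments:
  3544 − 0 = 3544 bp
  7798 − 3544 = 4254 bp
  8596 − 7798 = 798 bp
Sorted largest to smallest: 4254, 3544, 798 bp.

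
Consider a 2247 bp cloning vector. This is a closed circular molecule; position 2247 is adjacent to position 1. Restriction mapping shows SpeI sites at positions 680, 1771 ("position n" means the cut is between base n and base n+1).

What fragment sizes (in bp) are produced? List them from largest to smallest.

Circular molecule, 2 cuts → 2 fragments:
  1771 − 680 = 1091 bp
  wrap: 2247 − 1771 + 680 = 1156 bp
Sorted largest to smallest: 1156, 1091 bp.

1156, 1091 bp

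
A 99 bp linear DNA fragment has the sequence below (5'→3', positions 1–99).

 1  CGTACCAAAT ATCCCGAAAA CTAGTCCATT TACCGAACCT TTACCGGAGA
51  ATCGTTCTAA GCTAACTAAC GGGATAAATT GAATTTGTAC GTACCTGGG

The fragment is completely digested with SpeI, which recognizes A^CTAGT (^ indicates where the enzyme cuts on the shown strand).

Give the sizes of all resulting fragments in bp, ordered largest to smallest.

79, 20 bp

The SpeI site (ACTAGT) starts at position 20.
SpeI cuts after the first base of each site, so after position 20.
Linear molecule, 1 cut → 2 fragments:
  1–20 → 20 bp
  21–99 → 79 bp
Sorted largest to smallest: 79, 20 bp.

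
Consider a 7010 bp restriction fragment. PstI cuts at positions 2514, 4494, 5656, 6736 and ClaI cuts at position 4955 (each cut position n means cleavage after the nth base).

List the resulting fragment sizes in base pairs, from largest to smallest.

Combined cut positions (sorted): 2514, 4494, 4955, 5656, 6736.
Linear molecule, 5 cuts → 6 fragments:
  2514 − 0 = 2514 bp
  4494 − 2514 = 1980 bp
  4955 − 4494 = 461 bp
  5656 − 4955 = 701 bp
  6736 − 5656 = 1080 bp
  7010 − 6736 = 274 bp
Sorted largest to smallest: 2514, 1980, 1080, 701, 461, 274 bp.

2514, 1980, 1080, 701, 461, 274 bp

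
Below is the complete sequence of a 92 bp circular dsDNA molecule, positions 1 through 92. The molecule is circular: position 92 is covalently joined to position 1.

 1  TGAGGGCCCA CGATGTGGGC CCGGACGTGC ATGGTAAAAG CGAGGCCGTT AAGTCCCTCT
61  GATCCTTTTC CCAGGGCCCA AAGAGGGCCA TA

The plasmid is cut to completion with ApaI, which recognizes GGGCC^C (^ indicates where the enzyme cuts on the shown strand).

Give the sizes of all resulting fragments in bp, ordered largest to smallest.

57, 22, 13 bp

ApaI sites (GGGCCC) start at positions 4, 17, 74.
ApaI cuts after base 5 of each site (before the last base), so after positions 8, 21, 78.
Circular molecule, 3 cuts → 3 fragments:
  9–21 → 13 bp
  22–78 → 57 bp
  79–92 then 1–8 → 14 + 8 = 22 bp
Sorted largest to smallest: 57, 22, 13 bp.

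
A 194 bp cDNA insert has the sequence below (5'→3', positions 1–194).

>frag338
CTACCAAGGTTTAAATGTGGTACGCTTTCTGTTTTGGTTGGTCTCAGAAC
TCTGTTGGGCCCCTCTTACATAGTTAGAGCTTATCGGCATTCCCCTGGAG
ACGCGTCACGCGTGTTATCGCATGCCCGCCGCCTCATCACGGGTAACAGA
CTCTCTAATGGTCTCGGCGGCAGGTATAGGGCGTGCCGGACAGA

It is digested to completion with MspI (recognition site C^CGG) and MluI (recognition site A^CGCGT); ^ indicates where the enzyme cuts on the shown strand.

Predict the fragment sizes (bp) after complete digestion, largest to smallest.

The MspI site (CCGG) starts at position 186.
MspI cuts after the first base of each site, so after position 186.
MluI sites (ACGCGT) start at positions 101, 108.
MluI cuts after the first base of each site, so after positions 101, 108.
Combined cut positions: 101, 108, 186.
Linear molecule, 3 cuts → 4 fragments:
  1–101 → 101 bp
  102–108 → 7 bp
  109–186 → 78 bp
  187–194 → 8 bp
Sorted largest to smallest: 101, 78, 8, 7 bp.

101, 78, 8, 7 bp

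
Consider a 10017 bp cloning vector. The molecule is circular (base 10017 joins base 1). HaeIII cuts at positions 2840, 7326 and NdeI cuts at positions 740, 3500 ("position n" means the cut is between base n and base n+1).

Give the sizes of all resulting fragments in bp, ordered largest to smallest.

3826, 3431, 2100, 660 bp

Combined cut positions (sorted): 740, 2840, 3500, 7326.
Circular molecule, 4 cuts → 4 fragments:
  2840 − 740 = 2100 bp
  3500 − 2840 = 660 bp
  7326 − 3500 = 3826 bp
  wrap: 10017 − 7326 + 740 = 3431 bp
Sorted largest to smallest: 3826, 3431, 2100, 660 bp.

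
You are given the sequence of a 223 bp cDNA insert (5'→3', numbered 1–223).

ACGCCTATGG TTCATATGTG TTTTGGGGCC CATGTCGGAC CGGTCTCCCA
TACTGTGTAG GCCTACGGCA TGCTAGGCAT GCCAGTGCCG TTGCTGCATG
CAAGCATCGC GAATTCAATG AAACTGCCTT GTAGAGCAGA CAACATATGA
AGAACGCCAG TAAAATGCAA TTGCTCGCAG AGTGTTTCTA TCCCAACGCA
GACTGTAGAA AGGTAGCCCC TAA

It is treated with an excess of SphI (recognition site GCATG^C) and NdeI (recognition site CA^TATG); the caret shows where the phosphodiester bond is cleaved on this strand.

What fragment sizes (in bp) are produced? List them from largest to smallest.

78, 58, 45, 19, 14, 9 bp

SphI sites (GCATGC) start at positions 68, 77, 96.
SphI cuts after base 5 of each site (before the last base), so after positions 72, 81, 100.
NdeI sites (CATATG) start at positions 13, 144.
NdeI cuts after base 2 of each site, so after positions 14, 145.
Combined cut positions: 14, 72, 81, 100, 145.
Linear molecule, 5 cuts → 6 fragments:
  1–14 → 14 bp
  15–72 → 58 bp
  73–81 → 9 bp
  82–100 → 19 bp
  101–145 → 45 bp
  146–223 → 78 bp
Sorted largest to smallest: 78, 58, 45, 19, 14, 9 bp.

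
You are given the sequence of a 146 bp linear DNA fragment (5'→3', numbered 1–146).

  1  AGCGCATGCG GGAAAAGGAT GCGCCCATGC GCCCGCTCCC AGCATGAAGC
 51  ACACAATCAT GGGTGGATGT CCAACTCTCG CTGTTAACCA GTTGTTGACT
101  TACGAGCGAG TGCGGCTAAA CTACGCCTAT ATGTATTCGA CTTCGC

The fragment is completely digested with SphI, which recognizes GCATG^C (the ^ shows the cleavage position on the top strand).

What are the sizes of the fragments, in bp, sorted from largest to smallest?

The SphI site (GCATGC) starts at position 4.
SphI cuts after base 5 of each site (before the last base), so after position 8.
Linear molecule, 1 cut → 2 fragments:
  1–8 → 8 bp
  9–146 → 138 bp
Sorted largest to smallest: 138, 8 bp.

138, 8 bp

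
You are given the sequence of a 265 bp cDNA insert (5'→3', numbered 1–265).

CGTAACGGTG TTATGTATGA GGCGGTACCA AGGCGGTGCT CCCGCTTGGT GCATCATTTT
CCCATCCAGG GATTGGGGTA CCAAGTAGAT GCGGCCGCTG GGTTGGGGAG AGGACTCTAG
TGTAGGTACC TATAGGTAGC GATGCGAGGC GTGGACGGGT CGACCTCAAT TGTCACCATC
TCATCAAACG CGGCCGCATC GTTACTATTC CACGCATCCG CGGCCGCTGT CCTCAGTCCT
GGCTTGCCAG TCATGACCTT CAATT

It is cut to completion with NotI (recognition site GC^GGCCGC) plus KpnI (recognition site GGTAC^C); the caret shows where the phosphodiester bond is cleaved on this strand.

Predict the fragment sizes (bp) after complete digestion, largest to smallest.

NotI sites (GCGGCCGC) start at positions 91, 190, 220.
NotI cuts after base 2 of each site, so after positions 92, 191, 221.
KpnI sites (GGTACC) start at positions 24, 77, 125.
KpnI cuts after base 5 of each site (before the last base), so after positions 28, 81, 129.
Combined cut positions: 28, 81, 92, 129, 191, 221.
Linear molecule, 6 cuts → 7 fragments:
  1–28 → 28 bp
  29–81 → 53 bp
  82–92 → 11 bp
  93–129 → 37 bp
  130–191 → 62 bp
  192–221 → 30 bp
  222–265 → 44 bp
Sorted largest to smallest: 62, 53, 44, 37, 30, 28, 11 bp.

62, 53, 44, 37, 30, 28, 11 bp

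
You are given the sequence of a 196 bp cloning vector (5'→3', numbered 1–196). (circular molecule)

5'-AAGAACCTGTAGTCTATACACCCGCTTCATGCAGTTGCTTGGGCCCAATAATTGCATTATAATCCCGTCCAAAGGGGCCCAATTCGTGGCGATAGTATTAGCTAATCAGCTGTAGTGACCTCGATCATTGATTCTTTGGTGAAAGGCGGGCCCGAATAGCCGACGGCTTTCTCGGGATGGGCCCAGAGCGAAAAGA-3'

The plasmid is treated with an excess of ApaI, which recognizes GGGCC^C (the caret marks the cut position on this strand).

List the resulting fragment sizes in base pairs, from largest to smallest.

73, 58, 34, 31 bp

ApaI sites (GGGCCC) start at positions 41, 75, 148, 179.
ApaI cuts after base 5 of each site (before the last base), so after positions 45, 79, 152, 183.
Circular molecule, 4 cuts → 4 fragments:
  46–79 → 34 bp
  80–152 → 73 bp
  153–183 → 31 bp
  184–196 then 1–45 → 13 + 45 = 58 bp
Sorted largest to smallest: 73, 58, 34, 31 bp.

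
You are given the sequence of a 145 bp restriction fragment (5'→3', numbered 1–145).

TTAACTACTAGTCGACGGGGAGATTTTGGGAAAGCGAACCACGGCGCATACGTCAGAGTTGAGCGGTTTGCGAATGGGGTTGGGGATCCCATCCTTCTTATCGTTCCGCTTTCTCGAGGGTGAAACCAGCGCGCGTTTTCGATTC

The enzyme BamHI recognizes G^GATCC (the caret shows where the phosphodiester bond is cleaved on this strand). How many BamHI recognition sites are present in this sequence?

1

GGATCC occurs starting at position 84.
BamHI cuts at 1 site.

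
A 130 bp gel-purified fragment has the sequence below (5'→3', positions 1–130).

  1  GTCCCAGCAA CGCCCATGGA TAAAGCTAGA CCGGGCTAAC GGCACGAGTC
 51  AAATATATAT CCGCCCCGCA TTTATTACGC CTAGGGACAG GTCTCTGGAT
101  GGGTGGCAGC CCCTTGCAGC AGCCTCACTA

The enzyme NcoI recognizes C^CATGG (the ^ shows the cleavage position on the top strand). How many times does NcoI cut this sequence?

CCATGG occurs starting at position 14.
NcoI cuts at 1 site.

1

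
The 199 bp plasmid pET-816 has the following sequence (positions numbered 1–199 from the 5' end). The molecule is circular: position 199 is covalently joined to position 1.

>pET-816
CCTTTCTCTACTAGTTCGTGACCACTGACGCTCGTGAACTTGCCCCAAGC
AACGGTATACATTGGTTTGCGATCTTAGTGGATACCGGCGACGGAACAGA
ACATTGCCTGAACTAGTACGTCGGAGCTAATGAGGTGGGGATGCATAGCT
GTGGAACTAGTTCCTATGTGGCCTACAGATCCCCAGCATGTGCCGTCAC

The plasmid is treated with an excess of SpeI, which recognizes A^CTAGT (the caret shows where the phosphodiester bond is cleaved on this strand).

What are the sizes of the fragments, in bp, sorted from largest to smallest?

SpeI sites (ACTAGT) start at positions 10, 112, 156.
SpeI cuts after the first base of each site, so after positions 10, 112, 156.
Circular molecule, 3 cuts → 3 fragments:
  11–112 → 102 bp
  113–156 → 44 bp
  157–199 then 1–10 → 43 + 10 = 53 bp
Sorted largest to smallest: 102, 53, 44 bp.

102, 53, 44 bp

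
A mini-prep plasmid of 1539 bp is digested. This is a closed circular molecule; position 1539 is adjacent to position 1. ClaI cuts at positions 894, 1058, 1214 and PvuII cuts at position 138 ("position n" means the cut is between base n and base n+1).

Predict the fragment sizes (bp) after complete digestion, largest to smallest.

756, 463, 164, 156 bp

Combined cut positions (sorted): 138, 894, 1058, 1214.
Circular molecule, 4 cuts → 4 fragments:
  894 − 138 = 756 bp
  1058 − 894 = 164 bp
  1214 − 1058 = 156 bp
  wrap: 1539 − 1214 + 138 = 463 bp
Sorted largest to smallest: 756, 463, 164, 156 bp.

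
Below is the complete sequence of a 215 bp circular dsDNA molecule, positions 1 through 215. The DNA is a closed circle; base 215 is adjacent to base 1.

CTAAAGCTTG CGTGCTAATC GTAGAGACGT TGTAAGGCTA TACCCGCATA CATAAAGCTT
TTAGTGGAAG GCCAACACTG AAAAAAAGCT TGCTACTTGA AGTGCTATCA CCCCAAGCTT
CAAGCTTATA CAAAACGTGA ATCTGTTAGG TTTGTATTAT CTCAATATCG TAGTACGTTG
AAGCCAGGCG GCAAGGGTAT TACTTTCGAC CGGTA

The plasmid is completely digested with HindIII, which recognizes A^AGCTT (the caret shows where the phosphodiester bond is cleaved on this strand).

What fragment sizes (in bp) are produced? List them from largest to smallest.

97, 51, 31, 29, 7 bp

HindIII sites (AAGCTT) start at positions 4, 55, 86, 115, 122.
HindIII cuts after the first base of each site, so after positions 4, 55, 86, 115, 122.
Circular molecule, 5 cuts → 5 fragments:
  5–55 → 51 bp
  56–86 → 31 bp
  87–115 → 29 bp
  116–122 → 7 bp
  123–215 then 1–4 → 93 + 4 = 97 bp
Sorted largest to smallest: 97, 51, 31, 29, 7 bp.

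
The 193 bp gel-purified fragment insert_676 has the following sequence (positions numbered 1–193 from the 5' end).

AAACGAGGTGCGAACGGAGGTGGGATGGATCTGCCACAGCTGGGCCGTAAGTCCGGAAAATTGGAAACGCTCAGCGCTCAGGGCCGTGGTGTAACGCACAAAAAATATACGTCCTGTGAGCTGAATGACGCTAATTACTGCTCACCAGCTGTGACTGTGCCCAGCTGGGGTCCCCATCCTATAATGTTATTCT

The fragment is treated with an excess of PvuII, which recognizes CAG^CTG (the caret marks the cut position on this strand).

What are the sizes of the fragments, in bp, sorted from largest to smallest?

PvuII sites (CAGCTG) start at positions 37, 146, 162.
PvuII cuts after base 3 of each site, so after positions 39, 148, 164.
Linear molecule, 3 cuts → 4 fragments:
  1–39 → 39 bp
  40–148 → 109 bp
  149–164 → 16 bp
  165–193 → 29 bp
Sorted largest to smallest: 109, 39, 29, 16 bp.

109, 39, 29, 16 bp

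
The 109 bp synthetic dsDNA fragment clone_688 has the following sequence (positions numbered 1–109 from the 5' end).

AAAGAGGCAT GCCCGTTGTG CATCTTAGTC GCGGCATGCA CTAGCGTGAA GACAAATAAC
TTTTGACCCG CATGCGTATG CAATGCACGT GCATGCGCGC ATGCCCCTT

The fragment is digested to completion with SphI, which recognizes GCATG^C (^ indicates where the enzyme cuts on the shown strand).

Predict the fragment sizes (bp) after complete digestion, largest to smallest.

36, 27, 21, 11, 8, 6 bp

SphI sites (GCATGC) start at positions 7, 34, 70, 91, 99.
SphI cuts after base 5 of each site (before the last base), so after positions 11, 38, 74, 95, 103.
Linear molecule, 5 cuts → 6 fragments:
  1–11 → 11 bp
  12–38 → 27 bp
  39–74 → 36 bp
  75–95 → 21 bp
  96–103 → 8 bp
  104–109 → 6 bp
Sorted largest to smallest: 36, 27, 21, 11, 8, 6 bp.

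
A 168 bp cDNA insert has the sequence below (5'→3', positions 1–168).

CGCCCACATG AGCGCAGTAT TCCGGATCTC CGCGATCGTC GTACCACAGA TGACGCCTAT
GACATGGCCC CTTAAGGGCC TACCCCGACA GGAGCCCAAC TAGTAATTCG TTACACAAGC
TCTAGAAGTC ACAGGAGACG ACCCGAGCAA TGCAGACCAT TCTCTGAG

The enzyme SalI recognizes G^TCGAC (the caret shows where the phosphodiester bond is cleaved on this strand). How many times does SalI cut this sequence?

No occurrence of GTCGAC is present in the sequence.
SalI does not cut: 0 sites.

0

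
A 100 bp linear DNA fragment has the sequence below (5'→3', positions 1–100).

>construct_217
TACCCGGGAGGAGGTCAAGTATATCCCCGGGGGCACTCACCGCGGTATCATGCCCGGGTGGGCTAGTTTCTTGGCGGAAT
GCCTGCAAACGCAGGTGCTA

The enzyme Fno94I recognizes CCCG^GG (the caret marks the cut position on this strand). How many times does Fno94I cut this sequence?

3

CCCGGG occurs starting at positions 3, 26, 53.
Fno94I cuts at 3 sites.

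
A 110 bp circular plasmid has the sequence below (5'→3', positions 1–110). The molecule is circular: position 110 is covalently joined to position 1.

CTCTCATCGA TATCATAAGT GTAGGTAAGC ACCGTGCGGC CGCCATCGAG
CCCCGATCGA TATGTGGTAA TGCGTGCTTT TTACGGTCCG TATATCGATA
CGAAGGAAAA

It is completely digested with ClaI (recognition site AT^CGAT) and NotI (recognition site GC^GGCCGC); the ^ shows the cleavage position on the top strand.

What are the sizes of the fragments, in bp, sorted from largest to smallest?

38, 30, 22, 20 bp

ClaI sites (ATCGAT) start at positions 6, 56, 94.
ClaI cuts after base 2 of each site, so after positions 7, 57, 95.
The NotI site (GCGGCCGC) starts at position 36.
NotI cuts after base 2 of each site, so after position 37.
Combined cut positions: 7, 37, 57, 95.
Circular molecule, 4 cuts → 4 fragments:
  8–37 → 30 bp
  38–57 → 20 bp
  58–95 → 38 bp
  96–110 then 1–7 → 15 + 7 = 22 bp
Sorted largest to smallest: 38, 30, 22, 20 bp.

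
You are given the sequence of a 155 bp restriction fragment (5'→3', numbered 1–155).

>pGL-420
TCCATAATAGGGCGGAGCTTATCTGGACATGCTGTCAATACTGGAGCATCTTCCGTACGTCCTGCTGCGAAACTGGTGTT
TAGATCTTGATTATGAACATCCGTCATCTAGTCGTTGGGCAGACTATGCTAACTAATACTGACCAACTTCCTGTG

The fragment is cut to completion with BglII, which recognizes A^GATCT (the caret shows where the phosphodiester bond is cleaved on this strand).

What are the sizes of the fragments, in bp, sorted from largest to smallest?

82, 73 bp

The BglII site (AGATCT) starts at position 82.
BglII cuts after the first base of each site, so after position 82.
Linear molecule, 1 cut → 2 fragments:
  1–82 → 82 bp
  83–155 → 73 bp
Sorted largest to smallest: 82, 73 bp.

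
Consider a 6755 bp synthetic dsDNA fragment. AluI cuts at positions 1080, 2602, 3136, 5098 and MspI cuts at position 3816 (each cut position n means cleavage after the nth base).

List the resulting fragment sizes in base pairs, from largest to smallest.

Combined cut positions (sorted): 1080, 2602, 3136, 3816, 5098.
Linear molecule, 5 cuts → 6 fragments:
  1080 − 0 = 1080 bp
  2602 − 1080 = 1522 bp
  3136 − 2602 = 534 bp
  3816 − 3136 = 680 bp
  5098 − 3816 = 1282 bp
  6755 − 5098 = 1657 bp
Sorted largest to smallest: 1657, 1522, 1282, 1080, 680, 534 bp.

1657, 1522, 1282, 1080, 680, 534 bp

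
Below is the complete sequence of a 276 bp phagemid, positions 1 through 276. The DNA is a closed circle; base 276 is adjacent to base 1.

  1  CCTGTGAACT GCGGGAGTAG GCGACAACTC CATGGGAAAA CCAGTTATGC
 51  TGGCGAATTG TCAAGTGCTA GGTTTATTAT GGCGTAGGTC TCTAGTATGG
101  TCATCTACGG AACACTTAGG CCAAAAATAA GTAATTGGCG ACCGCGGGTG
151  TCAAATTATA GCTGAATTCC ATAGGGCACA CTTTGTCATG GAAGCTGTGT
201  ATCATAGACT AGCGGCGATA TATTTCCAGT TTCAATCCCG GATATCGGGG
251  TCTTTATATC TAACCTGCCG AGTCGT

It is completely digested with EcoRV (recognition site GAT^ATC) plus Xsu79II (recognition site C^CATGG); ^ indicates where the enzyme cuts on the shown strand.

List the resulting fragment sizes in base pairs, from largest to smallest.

The EcoRV site (GATATC) starts at position 241.
EcoRV cuts after base 3 of each site, so after position 243.
The Xsu79II site (CCATGG) starts at position 30.
Xsu79II cuts after the first base of each site, so after position 30.
Combined cut positions: 30, 243.
Circular molecule, 2 cuts → 2 fragments:
  31–243 → 213 bp
  244–276 then 1–30 → 33 + 30 = 63 bp
Sorted largest to smallest: 213, 63 bp.

213, 63 bp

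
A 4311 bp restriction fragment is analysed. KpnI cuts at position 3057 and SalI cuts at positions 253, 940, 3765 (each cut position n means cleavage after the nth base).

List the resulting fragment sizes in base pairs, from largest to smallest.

2117, 708, 687, 546, 253 bp

Combined cut positions (sorted): 253, 940, 3057, 3765.
Linear molecule, 4 cuts → 5 fragments:
  253 − 0 = 253 bp
  940 − 253 = 687 bp
  3057 − 940 = 2117 bp
  3765 − 3057 = 708 bp
  4311 − 3765 = 546 bp
Sorted largest to smallest: 2117, 708, 687, 546, 253 bp.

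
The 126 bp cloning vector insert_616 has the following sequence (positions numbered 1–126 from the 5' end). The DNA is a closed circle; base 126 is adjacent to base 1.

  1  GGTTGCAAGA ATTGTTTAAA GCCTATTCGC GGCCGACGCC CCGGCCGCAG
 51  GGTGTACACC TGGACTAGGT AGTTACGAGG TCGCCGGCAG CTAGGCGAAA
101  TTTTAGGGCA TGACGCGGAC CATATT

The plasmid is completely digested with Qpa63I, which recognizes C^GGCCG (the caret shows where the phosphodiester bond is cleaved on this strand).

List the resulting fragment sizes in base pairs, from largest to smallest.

114, 12 bp

Qpa63I sites (CGGCCG) start at positions 30, 42.
Qpa63I cuts after the first base of each site, so after positions 30, 42.
Circular molecule, 2 cuts → 2 fragments:
  31–42 → 12 bp
  43–126 then 1–30 → 84 + 30 = 114 bp
Sorted largest to smallest: 114, 12 bp.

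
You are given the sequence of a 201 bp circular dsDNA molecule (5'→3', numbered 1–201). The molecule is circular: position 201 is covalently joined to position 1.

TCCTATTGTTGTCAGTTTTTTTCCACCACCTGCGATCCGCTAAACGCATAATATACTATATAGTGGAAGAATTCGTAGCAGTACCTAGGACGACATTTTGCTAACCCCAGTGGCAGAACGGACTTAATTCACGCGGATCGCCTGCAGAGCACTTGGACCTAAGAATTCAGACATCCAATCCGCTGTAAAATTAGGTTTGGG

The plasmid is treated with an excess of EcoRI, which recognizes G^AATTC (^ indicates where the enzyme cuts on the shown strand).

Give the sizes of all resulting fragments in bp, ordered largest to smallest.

EcoRI sites (GAATTC) start at positions 69, 163.
EcoRI cuts after the first base of each site, so after positions 69, 163.
Circular molecule, 2 cuts → 2 fragments:
  70–163 → 94 bp
  164–201 then 1–69 → 38 + 69 = 107 bp
Sorted largest to smallest: 107, 94 bp.

107, 94 bp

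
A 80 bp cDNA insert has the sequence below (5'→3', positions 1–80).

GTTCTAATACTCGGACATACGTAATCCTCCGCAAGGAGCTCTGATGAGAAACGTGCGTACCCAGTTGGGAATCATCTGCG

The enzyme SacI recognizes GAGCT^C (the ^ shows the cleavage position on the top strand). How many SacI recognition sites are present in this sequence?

GAGCTC occurs starting at position 36.
SacI cuts at 1 site.

1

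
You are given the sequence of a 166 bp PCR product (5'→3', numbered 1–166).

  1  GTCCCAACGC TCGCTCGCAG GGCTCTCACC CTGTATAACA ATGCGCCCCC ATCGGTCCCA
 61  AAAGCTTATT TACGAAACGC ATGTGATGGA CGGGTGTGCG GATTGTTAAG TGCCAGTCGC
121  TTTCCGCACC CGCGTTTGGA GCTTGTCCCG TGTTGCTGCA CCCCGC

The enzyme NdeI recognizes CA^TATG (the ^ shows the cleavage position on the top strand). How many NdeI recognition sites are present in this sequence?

0

No occurrence of CATATG is present in the sequence.
NdeI does not cut: 0 sites.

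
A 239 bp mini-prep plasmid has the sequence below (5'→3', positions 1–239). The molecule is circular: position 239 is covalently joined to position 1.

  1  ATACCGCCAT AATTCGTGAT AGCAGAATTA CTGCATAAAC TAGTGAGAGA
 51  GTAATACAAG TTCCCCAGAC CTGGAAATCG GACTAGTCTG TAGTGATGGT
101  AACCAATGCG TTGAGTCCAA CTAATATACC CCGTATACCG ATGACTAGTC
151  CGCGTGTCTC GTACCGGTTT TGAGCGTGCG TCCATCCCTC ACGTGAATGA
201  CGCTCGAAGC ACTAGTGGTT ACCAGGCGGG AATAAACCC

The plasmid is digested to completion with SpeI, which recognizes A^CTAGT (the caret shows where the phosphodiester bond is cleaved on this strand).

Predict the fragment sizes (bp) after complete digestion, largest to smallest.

67, 67, 62, 43 bp

SpeI sites (ACTAGT) start at positions 39, 82, 144, 211.
SpeI cuts after the first base of each site, so after positions 39, 82, 144, 211.
Circular molecule, 4 cuts → 4 fragments:
  40–82 → 43 bp
  83–144 → 62 bp
  145–211 → 67 bp
  212–239 then 1–39 → 28 + 39 = 67 bp
Sorted largest to smallest: 67, 67, 62, 43 bp.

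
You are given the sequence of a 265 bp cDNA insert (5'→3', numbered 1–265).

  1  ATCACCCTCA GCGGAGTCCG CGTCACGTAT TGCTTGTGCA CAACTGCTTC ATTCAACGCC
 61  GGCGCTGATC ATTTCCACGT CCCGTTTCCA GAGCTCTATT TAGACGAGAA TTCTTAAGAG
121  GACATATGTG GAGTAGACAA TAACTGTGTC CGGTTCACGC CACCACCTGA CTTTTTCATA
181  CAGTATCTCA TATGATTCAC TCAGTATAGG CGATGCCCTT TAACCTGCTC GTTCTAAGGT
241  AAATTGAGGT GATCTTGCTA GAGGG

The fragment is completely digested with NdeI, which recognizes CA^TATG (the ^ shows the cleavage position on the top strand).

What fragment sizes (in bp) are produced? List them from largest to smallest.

124, 75, 66 bp

NdeI sites (CATATG) start at positions 123, 189.
NdeI cuts after base 2 of each site, so after positions 124, 190.
Linear molecule, 2 cuts → 3 fragments:
  1–124 → 124 bp
  125–190 → 66 bp
  191–265 → 75 bp
Sorted largest to smallest: 124, 75, 66 bp.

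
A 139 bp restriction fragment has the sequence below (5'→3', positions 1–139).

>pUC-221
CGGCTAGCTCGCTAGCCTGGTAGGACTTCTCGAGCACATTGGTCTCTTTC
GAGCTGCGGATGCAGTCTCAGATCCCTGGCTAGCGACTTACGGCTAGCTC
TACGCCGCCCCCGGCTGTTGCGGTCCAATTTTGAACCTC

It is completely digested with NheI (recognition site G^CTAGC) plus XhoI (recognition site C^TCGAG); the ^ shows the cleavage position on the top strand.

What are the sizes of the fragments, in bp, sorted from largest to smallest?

NheI sites (GCTAGC) start at positions 3, 11, 79, 93.
NheI cuts after the first base of each site, so after positions 3, 11, 79, 93.
The XhoI site (CTCGAG) starts at position 29.
XhoI cuts after the first base of each site, so after position 29.
Combined cut positions: 3, 11, 29, 79, 93.
Linear molecule, 5 cuts → 6 fragments:
  1–3 → 3 bp
  4–11 → 8 bp
  12–29 → 18 bp
  30–79 → 50 bp
  80–93 → 14 bp
  94–139 → 46 bp
Sorted largest to smallest: 50, 46, 18, 14, 8, 3 bp.

50, 46, 18, 14, 8, 3 bp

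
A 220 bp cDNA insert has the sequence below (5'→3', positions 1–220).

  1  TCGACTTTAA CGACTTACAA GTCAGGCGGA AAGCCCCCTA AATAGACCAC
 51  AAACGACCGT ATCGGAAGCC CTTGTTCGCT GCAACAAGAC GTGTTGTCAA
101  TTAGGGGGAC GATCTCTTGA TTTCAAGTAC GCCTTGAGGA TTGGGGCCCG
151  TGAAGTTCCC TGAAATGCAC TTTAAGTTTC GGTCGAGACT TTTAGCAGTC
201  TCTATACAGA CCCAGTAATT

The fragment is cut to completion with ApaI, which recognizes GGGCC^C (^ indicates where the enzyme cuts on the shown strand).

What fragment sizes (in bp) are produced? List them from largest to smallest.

The ApaI site (GGGCCC) starts at position 144.
ApaI cuts after base 5 of each site (before the last base), so after position 148.
Linear molecule, 1 cut → 2 fragments:
  1–148 → 148 bp
  149–220 → 72 bp
Sorted largest to smallest: 148, 72 bp.

148, 72 bp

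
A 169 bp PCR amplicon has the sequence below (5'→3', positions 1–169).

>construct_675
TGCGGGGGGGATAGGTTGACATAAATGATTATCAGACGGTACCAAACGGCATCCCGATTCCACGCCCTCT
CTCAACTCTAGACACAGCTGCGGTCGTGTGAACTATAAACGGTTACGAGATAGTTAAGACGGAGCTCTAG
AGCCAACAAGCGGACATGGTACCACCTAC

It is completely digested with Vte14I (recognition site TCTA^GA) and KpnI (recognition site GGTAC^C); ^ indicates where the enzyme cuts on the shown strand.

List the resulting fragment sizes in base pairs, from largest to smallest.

59, 42, 38, 23, 7 bp

Vte14I sites (TCTAGA) start at positions 77, 136.
Vte14I cuts after base 4 of each site, so after positions 80, 139.
KpnI sites (GGTACC) start at positions 38, 158.
KpnI cuts after base 5 of each site (before the last base), so after positions 42, 162.
Combined cut positions: 42, 80, 139, 162.
Linear molecule, 4 cuts → 5 fragments:
  1–42 → 42 bp
  43–80 → 38 bp
  81–139 → 59 bp
  140–162 → 23 bp
  163–169 → 7 bp
Sorted largest to smallest: 59, 42, 38, 23, 7 bp.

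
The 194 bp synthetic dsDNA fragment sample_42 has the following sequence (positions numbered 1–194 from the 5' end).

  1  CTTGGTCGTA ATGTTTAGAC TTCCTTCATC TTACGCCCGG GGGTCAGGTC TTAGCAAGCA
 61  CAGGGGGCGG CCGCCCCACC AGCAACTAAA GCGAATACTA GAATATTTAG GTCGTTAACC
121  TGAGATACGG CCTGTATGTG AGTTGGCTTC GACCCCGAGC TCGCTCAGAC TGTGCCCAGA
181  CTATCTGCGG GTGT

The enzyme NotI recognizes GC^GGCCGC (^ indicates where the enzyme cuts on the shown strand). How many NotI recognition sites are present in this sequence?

1

GCGGCCGC occurs starting at position 67.
NotI cuts at 1 site.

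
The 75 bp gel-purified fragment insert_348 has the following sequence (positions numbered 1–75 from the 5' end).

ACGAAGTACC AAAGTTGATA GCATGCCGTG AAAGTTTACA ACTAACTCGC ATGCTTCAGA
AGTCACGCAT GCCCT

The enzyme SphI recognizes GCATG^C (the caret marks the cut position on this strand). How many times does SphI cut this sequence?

3

GCATGC occurs starting at positions 21, 49, 67.
SphI cuts at 3 sites.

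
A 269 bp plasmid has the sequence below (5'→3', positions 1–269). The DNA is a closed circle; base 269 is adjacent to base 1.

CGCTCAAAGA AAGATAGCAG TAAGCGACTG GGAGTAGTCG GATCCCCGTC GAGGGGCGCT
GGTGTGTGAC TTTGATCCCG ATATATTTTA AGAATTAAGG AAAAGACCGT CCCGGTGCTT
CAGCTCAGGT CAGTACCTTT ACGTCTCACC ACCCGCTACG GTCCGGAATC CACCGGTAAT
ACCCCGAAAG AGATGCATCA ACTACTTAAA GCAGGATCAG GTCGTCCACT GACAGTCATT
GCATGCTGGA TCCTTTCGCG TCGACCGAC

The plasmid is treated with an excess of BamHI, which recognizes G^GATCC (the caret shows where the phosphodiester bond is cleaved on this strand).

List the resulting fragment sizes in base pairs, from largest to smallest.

208, 61 bp

BamHI sites (GGATCC) start at positions 40, 248.
BamHI cuts after the first base of each site, so after positions 40, 248.
Circular molecule, 2 cuts → 2 fragments:
  41–248 → 208 bp
  249–269 then 1–40 → 21 + 40 = 61 bp
Sorted largest to smallest: 208, 61 bp.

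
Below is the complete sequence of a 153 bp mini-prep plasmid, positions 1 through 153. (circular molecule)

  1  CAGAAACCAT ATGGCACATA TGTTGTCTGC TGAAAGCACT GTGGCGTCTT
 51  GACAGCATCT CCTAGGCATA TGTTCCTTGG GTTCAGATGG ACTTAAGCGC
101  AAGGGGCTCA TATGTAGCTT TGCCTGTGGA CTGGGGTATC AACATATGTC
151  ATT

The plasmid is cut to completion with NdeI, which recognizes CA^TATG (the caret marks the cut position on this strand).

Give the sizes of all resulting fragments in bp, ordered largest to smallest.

NdeI sites (CATATG) start at positions 8, 17, 67, 109, 143.
NdeI cuts after base 2 of each site, so after positions 9, 18, 68, 110, 144.
Circular molecule, 5 cuts → 5 fragments:
  10–18 → 9 bp
  19–68 → 50 bp
  69–110 → 42 bp
  111–144 → 34 bp
  145–153 then 1–9 → 9 + 9 = 18 bp
Sorted largest to smallest: 50, 42, 34, 18, 9 bp.

50, 42, 34, 18, 9 bp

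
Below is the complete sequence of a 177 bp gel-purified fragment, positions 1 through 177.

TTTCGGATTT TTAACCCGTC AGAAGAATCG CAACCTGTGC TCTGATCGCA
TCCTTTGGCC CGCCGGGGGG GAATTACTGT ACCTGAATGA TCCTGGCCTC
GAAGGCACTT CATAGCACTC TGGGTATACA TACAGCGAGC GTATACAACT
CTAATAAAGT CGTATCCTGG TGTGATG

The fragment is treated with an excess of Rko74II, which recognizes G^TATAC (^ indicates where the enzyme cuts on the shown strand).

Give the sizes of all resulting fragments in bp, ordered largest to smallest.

Rko74II sites (GTATAC) start at positions 124, 141.
Rko74II cuts after the first base of each site, so after positions 124, 141.
Linear molecule, 2 cuts → 3 fragments:
  1–124 → 124 bp
  125–141 → 17 bp
  142–177 → 36 bp
Sorted largest to smallest: 124, 36, 17 bp.

124, 36, 17 bp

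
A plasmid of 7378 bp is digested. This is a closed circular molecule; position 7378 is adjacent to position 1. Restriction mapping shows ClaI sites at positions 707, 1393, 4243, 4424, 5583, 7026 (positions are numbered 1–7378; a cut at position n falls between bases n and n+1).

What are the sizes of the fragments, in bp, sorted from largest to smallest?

Circular molecule, 6 cuts → 6 fragments:
  1393 − 707 = 686 bp
  4243 − 1393 = 2850 bp
  4424 − 4243 = 181 bp
  5583 − 4424 = 1159 bp
  7026 − 5583 = 1443 bp
  wrap: 7378 − 7026 + 707 = 1059 bp
Sorted largest to smallest: 2850, 1443, 1159, 1059, 686, 181 bp.

2850, 1443, 1159, 1059, 686, 181 bp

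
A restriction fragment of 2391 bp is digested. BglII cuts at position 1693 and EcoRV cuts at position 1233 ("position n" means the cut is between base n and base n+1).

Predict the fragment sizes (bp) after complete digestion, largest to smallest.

Combined cut positions (sorted): 1233, 1693.
Linear molecule, 2 cuts → 3 fragments:
  1233 − 0 = 1233 bp
  1693 − 1233 = 460 bp
  2391 − 1693 = 698 bp
Sorted largest to smallest: 1233, 698, 460 bp.

1233, 698, 460 bp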